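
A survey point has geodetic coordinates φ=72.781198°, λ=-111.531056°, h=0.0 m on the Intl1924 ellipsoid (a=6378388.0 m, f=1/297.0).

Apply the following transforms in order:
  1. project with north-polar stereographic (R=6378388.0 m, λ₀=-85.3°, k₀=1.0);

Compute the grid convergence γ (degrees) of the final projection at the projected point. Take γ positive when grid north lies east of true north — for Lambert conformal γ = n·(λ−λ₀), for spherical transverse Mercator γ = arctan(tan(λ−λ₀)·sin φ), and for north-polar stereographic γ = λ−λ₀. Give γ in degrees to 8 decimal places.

-26.23105600

start: φ=72.781198°, λ=-111.531056°, h=0.000 m
→ into stereo (λ₀=-85.3°): φ=72.78119800°, λ−λ₀=-26.23105600°
convergence γ = -26.23105600°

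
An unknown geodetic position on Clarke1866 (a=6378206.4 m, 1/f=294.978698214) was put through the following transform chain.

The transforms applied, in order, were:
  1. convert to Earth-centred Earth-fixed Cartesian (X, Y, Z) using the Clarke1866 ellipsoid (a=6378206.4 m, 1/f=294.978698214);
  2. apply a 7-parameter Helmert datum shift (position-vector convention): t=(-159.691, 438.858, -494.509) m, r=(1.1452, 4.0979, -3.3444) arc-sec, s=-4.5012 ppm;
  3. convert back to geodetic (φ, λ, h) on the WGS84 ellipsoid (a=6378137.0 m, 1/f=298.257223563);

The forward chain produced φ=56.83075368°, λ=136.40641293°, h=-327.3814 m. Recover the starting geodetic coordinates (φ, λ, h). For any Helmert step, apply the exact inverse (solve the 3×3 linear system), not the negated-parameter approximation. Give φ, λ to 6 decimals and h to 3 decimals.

φ=56.837245°, λ=136.411588°, h=-16.821 m

start: φ=56.830754°, λ=136.406413°, h=-327.381 m
→ ECEF (a=6378137.000, f=1/298.257223563): X=-2533134.7936, Y=2411731.0796, Z=5315337.9243
→ Helmert⁻¹: X=-2533131.2108, Y=2411291.5166, Z=5315792.6472
→ geod (Bowring, a=6378206.400): φ=56.83724500°, λ=136.41158800°, h=-16.8210 m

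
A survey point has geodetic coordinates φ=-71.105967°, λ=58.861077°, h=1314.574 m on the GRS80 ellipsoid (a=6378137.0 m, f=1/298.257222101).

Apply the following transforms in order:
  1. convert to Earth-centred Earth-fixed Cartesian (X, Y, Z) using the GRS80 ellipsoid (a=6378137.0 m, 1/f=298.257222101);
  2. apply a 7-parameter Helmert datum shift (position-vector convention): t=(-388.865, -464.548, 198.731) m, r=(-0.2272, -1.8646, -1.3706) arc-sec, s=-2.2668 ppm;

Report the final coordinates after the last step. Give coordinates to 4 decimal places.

start: φ=-71.105967°, λ=58.861077°, h=1314.574 m
→ ECEF (a=6378137.000, f=1/298.257222101): X=1071463.6867, Y=1773460.5938, Z=-6013364.4520
→ Helmert 7p (PV): X=1071138.5370, Y=1772978.2824, Z=-6013144.3575

X=1071138.5370 m, Y=1772978.2824 m, Z=-6013144.3575 m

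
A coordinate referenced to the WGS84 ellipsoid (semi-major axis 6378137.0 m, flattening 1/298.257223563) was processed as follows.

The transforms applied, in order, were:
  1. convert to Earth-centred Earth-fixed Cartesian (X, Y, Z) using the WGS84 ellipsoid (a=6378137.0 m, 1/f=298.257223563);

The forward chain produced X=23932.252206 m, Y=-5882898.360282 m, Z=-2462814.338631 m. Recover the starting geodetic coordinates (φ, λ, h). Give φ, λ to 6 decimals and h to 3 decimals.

start: X=23932.2522, Y=-5882898.3603, Z=-2462814.3386 m
→ geod (Bowring, a=6378137.000): φ=-22.85329900°, λ=-89.76691600°, h=2723.5130 m

φ=-22.853299°, λ=-89.766916°, h=2723.513 m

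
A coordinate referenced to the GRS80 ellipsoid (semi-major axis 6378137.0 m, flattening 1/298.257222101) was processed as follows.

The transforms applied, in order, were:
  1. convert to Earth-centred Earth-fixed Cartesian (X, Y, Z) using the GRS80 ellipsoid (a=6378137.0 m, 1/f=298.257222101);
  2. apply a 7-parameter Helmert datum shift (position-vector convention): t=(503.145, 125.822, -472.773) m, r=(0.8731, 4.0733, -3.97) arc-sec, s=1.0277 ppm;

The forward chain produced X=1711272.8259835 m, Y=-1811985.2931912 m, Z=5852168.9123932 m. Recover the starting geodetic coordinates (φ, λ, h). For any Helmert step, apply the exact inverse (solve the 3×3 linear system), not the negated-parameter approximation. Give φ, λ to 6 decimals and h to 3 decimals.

φ=67.074780°, λ=-46.648191°, h=1096.871 m

start: X=1711272.8260, Y=-1811985.2932, Z=5852168.9124 m
→ Helmert⁻¹: X=1710687.2214, Y=-1812051.5533, Z=5852677.1234
→ geod (Bowring, a=6378137.000): φ=67.07478000°, λ=-46.64819100°, h=1096.8710 m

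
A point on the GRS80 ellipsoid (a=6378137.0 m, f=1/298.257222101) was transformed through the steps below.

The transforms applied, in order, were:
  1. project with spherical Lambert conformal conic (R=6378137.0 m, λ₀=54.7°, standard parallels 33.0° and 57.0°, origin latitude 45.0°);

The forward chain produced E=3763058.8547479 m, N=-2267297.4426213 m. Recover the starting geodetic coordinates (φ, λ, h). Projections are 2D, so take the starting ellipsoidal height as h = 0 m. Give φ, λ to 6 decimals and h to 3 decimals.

φ=17.848060°, λ=88.362990°, h=0.000 m

start: E=3763058.8547, N=-2267297.4426 m
→ lcc⁻¹: φ=17.84806000°, λ=88.36299000°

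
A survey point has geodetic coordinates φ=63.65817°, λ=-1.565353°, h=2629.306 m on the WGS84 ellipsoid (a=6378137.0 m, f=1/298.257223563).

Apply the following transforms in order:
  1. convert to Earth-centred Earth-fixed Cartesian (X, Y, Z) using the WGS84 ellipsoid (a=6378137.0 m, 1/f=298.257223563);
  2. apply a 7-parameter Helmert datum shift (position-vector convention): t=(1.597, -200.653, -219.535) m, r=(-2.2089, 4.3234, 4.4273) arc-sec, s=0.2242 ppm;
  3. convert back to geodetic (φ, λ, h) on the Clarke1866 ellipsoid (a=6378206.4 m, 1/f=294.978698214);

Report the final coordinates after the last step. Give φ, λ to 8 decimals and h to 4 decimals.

start: φ=63.658170°, λ=-1.565353°, h=2629.306 m
→ ECEF (a=6378137.000, f=1/298.257223563): X=2837888.4014, Y=-77552.0074, Z=5695264.8512
→ Helmert 7p (PV): X=2838011.6745, Y=-77630.7740, Z=5694987.9402
→ geod (Bowring, a=6378206.400): φ=63.65776081°, λ=-1.56687405°, h=2558.3265 m

φ=63.65776081°, λ=-1.56687405°, h=2558.3265 m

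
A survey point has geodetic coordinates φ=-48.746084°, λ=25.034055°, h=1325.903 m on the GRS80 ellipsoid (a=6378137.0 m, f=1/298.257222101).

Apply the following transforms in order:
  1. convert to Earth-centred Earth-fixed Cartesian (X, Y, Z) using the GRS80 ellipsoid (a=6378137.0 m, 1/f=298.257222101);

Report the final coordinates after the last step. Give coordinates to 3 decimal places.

X=3818646.497 m, Y=1783428.097 m, Z=-4772983.054 m

start: φ=-48.746084°, λ=25.034055°, h=1325.903 m
→ ECEF (a=6378137.000, f=1/298.257222101): X=3818646.4970, Y=1783428.0969, Z=-4772983.0535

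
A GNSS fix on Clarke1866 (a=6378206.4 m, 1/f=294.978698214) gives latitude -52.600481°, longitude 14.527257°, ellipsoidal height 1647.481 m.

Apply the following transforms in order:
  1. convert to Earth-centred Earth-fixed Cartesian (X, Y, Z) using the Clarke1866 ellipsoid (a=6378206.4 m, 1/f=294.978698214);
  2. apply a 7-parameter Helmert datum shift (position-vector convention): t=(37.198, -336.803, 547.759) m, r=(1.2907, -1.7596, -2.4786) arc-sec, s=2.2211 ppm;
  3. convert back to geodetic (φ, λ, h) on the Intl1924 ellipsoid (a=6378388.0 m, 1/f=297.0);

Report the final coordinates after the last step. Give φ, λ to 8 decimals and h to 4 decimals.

start: φ=-52.600481°, λ=14.527257°, h=1647.481 m
→ ECEF (a=6378206.400, f=1/294.978698214): X=3759074.4064, Y=974070.8666, Z=-5044768.7719
→ Helmert 7p (PV): X=3759174.6946, Y=973722.6234, Z=-5044194.0547
→ geod (Bowring, a=6378388.000): φ=-52.59600341°, λ=14.52191190°, h=922.8830 m

φ=-52.59600341°, λ=14.52191190°, h=922.8830 m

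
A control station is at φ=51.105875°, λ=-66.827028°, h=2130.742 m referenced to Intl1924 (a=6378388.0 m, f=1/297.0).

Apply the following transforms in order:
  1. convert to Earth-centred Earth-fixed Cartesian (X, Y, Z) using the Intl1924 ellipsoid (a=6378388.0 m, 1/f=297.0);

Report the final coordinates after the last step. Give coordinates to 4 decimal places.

X=1579699.8504 m, Y=-3690522.9577 m, Z=4942703.2180 m

start: φ=51.105875°, λ=-66.827028°, h=2130.742 m
→ ECEF (a=6378388.000, f=1/297.0): X=1579699.8504, Y=-3690522.9577, Z=4942703.2180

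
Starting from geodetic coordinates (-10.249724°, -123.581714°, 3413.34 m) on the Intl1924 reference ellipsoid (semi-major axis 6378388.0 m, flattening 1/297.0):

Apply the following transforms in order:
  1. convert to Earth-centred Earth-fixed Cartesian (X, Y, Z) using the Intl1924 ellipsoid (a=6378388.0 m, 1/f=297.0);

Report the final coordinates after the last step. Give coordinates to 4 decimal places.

start: φ=-10.249724°, λ=-123.581714°, h=3413.340 m
→ ECEF (a=6378388.000, f=1/297.0): X=-3473975.5130, Y=-5232375.6405, Z=-1128060.1239

X=-3473975.5130 m, Y=-5232375.6405 m, Z=-1128060.1239 m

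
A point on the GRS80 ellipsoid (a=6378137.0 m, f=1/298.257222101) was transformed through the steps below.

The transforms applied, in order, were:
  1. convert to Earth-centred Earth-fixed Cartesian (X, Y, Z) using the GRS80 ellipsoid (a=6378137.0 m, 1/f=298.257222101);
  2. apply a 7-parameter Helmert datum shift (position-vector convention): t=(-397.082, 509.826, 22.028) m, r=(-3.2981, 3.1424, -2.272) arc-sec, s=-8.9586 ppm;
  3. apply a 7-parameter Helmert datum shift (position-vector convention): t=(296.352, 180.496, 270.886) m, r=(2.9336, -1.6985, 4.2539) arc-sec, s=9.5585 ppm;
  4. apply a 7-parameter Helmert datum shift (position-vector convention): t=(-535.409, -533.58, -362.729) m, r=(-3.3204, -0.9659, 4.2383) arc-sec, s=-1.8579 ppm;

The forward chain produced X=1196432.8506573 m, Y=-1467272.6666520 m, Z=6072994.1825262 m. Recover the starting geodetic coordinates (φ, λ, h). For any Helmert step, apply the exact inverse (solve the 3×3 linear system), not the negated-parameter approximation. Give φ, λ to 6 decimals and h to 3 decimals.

start: X=1196432.8507, Y=-1467272.6667, Z=6072994.1825 m
→ Helmert⁻¹: X=1196968.7829, Y=-1466864.1740, Z=6073338.9768
→ Helmert⁻¹: X=1196680.7473, Y=-1466968.9536, Z=6073021.0518
→ Helmert⁻¹: X=1197012.1972, Y=-1467575.8471, Z=6073048.2001
→ geod (Bowring, a=6378137.000): φ=72.78931000°, λ=-50.79797100°, h=2849.2470 m

φ=72.789310°, λ=-50.797971°, h=2849.247 m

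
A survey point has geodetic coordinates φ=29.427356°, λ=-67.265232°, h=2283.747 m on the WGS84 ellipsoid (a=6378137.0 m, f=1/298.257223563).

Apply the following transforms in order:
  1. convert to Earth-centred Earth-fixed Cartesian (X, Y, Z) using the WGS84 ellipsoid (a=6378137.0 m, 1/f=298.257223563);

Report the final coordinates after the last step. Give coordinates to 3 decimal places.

start: φ=29.427356°, λ=-67.265232°, h=2283.747 m
→ ECEF (a=6378137.000, f=1/298.257223563): X=2149410.0724, Y=-5129584.6931, Z=3116366.0694

X=2149410.072 m, Y=-5129584.693 m, Z=3116366.069 m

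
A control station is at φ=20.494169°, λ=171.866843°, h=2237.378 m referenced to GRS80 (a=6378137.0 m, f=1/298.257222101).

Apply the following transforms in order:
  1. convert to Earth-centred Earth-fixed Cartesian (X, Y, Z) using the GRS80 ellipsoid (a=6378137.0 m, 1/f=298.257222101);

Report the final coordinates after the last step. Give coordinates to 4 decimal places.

X=-5918862.3343 m, Y=845873.7604 m, Z=2219807.6477 m

start: φ=20.494169°, λ=171.866843°, h=2237.378 m
→ ECEF (a=6378137.000, f=1/298.257222101): X=-5918862.3343, Y=845873.7604, Z=2219807.6477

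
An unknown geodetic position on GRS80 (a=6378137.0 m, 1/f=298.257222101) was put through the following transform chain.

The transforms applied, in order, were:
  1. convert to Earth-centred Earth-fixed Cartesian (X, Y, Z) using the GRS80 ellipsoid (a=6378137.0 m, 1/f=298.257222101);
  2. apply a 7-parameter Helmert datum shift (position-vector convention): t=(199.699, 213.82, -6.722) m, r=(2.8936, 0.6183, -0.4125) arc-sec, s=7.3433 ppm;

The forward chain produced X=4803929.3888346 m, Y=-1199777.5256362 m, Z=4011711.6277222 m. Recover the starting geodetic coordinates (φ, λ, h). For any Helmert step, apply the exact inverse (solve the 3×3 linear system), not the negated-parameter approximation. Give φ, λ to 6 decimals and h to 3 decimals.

φ=39.204018°, λ=-14.024966°, h=2889.659 m

start: X=4803929.3888, Y=-1199777.5256, Z=4011711.6277 m
→ Helmert⁻¹: X=4803684.7890, Y=-1199916.6484, Z=4011720.1233
→ geod (Bowring, a=6378137.000): φ=39.20401800°, λ=-14.02496600°, h=2889.6590 m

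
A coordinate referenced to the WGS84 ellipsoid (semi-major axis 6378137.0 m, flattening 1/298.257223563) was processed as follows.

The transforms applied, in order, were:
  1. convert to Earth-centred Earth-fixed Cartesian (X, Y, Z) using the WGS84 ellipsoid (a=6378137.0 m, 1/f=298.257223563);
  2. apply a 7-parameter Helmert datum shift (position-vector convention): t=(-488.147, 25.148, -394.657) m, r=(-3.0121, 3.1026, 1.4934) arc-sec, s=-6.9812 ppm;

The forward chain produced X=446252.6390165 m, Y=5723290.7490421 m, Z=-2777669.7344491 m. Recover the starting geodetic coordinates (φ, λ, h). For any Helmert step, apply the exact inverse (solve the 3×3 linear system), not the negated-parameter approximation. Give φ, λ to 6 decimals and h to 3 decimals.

φ=-25.967392°, λ=85.535916°, h=3173.676 m

start: X=446252.6390, Y=5723290.7490, Z=-2777669.7344 m
→ Helmert⁻¹: X=446827.1172, Y=5723342.8772, Z=-2777204.1668
→ geod (Bowring, a=6378137.000): φ=-25.96739200°, λ=85.53591600°, h=3173.6760 m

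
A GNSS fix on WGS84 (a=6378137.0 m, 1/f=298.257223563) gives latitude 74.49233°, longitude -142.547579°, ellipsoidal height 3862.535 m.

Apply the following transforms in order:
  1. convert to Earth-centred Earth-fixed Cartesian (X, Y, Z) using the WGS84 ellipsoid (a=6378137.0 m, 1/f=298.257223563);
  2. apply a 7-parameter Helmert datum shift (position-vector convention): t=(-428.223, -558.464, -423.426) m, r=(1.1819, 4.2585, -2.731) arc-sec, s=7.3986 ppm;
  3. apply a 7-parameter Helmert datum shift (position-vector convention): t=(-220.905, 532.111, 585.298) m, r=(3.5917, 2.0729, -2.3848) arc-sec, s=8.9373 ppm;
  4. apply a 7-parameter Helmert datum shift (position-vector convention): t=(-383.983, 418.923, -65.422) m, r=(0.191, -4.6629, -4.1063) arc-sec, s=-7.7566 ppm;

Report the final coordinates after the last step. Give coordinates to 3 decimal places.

X=-1359860.306 m, Y=-1040569.610 m, Z=6127714.521 m

start: φ=74.492330°, λ=-142.547579°, h=3862.535 m
→ ECEF (a=6378137.000, f=1/298.257223563): X=-1358818.5508, Y=-1040866.5324, Z=6127579.5850
→ Helmert 7p (PV): X=-1359144.0990, Y=-1041449.8175, Z=6127223.5844
→ Helmert 7p (PV): X=-1359327.6149, Y=-1041017.9946, Z=6127859.1673
→ Helmert 7p (PV): X=-1359860.3061, Y=-1040569.6100, Z=6127714.5208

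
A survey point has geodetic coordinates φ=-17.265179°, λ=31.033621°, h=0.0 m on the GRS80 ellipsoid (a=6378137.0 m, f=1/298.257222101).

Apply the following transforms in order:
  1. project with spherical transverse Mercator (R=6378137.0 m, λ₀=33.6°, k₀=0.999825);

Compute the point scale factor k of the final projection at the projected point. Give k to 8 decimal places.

1.00074027

start: φ=-17.265179°, λ=31.033621°, h=0.000 m
→ into tm (λ₀=33.6°): φ=-17.26517900°, λ−λ₀=-2.56637900°
scale k = 1.00074027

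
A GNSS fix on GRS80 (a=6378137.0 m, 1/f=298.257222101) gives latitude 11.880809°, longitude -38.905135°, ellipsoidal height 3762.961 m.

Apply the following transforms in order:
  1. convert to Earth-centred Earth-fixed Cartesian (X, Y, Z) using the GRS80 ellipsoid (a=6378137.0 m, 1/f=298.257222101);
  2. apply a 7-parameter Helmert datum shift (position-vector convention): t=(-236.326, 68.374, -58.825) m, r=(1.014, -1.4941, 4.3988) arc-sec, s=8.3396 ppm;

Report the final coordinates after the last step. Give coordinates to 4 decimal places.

X=4860490.0406 m, Y=-3922605.5591 m, Z=1305245.3799 m

start: φ=11.880809°, λ=-38.905135°, h=3762.961 m
→ ECEF (a=6378137.000, f=1/298.257222101): X=4860611.6291, Y=-3922738.4604, Z=1305277.3952
→ Helmert 7p (PV): X=4860490.0406, Y=-3922605.5591, Z=1305245.3799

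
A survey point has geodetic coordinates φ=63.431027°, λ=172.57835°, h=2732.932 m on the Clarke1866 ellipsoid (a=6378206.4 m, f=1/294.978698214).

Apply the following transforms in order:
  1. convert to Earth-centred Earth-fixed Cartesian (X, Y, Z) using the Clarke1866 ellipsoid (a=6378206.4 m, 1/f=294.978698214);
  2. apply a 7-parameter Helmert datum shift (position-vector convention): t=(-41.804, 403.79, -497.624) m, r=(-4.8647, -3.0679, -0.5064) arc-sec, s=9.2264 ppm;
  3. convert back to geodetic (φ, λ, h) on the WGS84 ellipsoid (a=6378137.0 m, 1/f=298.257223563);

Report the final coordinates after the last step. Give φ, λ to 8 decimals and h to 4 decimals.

φ=63.42555219°, λ=172.56785894°, h=2267.3953 m

start: φ=63.431027°, λ=172.578350°, h=2732.932 m
→ ECEF (a=6378206.400, f=1/294.978698214): X=-2837813.4814, Y=369658.0685, Z=5683879.6046
→ Helmert 7p (PV): X=-2837965.1012, Y=370206.2903, Z=5683383.4951
→ geod (Bowring, a=6378137.000): φ=63.42555219°, λ=172.56785894°, h=2267.3953 m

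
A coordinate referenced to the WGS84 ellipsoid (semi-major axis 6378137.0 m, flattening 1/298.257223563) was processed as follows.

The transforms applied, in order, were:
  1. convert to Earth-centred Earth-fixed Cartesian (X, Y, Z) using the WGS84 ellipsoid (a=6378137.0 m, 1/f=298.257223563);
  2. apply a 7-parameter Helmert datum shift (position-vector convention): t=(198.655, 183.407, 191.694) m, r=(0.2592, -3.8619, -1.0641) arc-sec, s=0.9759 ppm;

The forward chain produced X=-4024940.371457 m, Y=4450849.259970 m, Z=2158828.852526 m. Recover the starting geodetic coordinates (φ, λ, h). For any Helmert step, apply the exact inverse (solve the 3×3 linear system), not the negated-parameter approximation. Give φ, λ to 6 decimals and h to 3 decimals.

φ=19.908310°, λ=132.125877°, h=1612.511 m

start: X=-4024940.3715, Y=4450849.2600, Z=2158828.8525 m
→ Helmert⁻¹: X=-4025117.6413, Y=4450643.4571, Z=2158704.8214
→ geod (Bowring, a=6378137.000): φ=19.90831000°, λ=132.12587700°, h=1612.5110 m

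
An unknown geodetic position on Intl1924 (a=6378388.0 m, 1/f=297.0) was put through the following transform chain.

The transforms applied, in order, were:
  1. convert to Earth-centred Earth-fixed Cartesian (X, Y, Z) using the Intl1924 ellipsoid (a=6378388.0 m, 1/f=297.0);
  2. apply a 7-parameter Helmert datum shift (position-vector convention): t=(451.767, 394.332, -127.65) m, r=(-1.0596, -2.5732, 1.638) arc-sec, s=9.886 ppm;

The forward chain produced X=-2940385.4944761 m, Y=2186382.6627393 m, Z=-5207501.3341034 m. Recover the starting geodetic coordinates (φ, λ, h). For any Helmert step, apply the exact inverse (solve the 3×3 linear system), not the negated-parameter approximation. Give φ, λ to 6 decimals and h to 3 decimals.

start: X=-2940385.4945, Y=2186382.6627, Z=-5207501.3341 m
→ Helmert⁻¹: X=-2940855.7909, Y=2186016.8246, Z=-5207274.2869
→ geod (Bowring, a=6378388.000): φ=-55.04776400°, λ=143.37559000°, h=3338.6470 m

φ=-55.047764°, λ=143.375590°, h=3338.647 m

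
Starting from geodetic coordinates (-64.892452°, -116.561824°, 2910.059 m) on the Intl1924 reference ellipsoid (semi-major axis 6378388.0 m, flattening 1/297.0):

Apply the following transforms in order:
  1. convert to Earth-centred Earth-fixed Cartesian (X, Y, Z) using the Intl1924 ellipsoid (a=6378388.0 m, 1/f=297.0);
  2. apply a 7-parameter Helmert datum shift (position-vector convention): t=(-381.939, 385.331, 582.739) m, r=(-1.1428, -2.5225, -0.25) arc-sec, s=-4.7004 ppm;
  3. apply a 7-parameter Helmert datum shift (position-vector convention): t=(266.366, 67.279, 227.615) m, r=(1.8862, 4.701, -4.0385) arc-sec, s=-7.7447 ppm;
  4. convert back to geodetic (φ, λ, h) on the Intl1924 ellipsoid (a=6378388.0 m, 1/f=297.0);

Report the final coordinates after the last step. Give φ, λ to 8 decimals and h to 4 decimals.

φ=-64.89215237°, λ=-116.57081130°, h=1947.2054 m

start: φ=-64.892452°, λ=-116.561824°, h=2910.059 m
→ ECEF (a=6378388.000, f=1/297.0): X=-1214135.1448, Y=-2428612.2581, Z=-5755396.8735
→ Helmert 7p (PV): X=-1214443.9355, Y=-2428245.9274, Z=-5754788.4744
→ Helmert 7p (PV): X=-1214346.8637, Y=-2428083.4401, Z=-5754510.8171
→ geod (Bowring, a=6378388.000): φ=-64.89215237°, λ=-116.57081130°, h=1947.2054 m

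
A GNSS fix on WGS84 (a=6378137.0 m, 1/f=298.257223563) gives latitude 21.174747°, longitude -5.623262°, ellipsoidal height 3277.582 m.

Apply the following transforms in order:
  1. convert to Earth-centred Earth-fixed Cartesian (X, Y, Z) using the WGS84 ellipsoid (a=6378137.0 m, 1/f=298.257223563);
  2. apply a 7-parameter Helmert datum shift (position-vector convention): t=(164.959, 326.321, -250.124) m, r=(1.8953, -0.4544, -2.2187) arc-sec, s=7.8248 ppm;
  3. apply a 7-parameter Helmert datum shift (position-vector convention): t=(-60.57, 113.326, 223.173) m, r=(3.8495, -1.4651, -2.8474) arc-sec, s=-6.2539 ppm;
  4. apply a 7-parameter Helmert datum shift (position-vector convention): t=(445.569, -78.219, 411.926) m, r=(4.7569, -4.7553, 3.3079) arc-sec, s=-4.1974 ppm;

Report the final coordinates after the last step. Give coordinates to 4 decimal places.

start: φ=21.174747°, λ=-5.623262°, h=3277.582 m
→ ECEF (a=6378137.000, f=1/298.257223563): X=5924511.9592, Y=-583332.0412, Z=2290630.9285
→ Helmert 7p (PV): X=5924711.9554, Y=-583095.0606, Z=2290406.4199
→ Helmert 7p (PV): X=5924590.0148, Y=-583102.6210, Z=2290646.4697
→ Helmert 7p (PV): X=5924967.2581, Y=-583136.2062, Z=2291171.9204

X=5924967.2581 m, Y=-583136.2062 m, Z=2291171.9204 m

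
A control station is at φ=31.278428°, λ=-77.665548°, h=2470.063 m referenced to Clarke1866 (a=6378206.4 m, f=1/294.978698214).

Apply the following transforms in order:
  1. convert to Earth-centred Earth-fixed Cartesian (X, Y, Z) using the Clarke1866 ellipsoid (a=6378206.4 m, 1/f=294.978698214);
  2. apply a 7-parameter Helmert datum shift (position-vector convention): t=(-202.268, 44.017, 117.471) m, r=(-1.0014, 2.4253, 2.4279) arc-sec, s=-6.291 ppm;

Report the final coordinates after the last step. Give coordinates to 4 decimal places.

X=1165872.1200 m, Y=-5332154.4532 m, Z=3293529.4156 m

start: φ=31.278428°, λ=-77.665548°, h=2470.063 m
→ ECEF (a=6378206.400, f=1/294.978698214): X=1165980.2342, Y=-5332261.7291, Z=3293420.4857
→ Helmert 7p (PV): X=1165872.1200, Y=-5332154.4532, Z=3293529.4156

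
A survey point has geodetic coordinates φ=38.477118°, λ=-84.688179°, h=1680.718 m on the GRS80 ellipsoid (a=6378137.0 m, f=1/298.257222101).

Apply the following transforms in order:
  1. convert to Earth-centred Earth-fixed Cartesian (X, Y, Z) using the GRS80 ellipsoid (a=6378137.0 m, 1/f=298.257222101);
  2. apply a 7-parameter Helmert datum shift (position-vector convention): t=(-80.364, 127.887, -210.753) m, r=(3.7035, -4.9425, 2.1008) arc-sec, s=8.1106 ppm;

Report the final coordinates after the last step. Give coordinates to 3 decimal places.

start: φ=38.477118°, λ=-84.688179°, h=1680.718 m
→ ECEF (a=6378137.000, f=1/298.257222101): X=462969.5141, Y=-4979489.8597, Z=3948086.9740
→ Helmert 7p (PV): X=462849.0169, Y=-4979468.5328, Z=3947829.9283

X=462849.017 m, Y=-4979468.533 m, Z=3947829.928 m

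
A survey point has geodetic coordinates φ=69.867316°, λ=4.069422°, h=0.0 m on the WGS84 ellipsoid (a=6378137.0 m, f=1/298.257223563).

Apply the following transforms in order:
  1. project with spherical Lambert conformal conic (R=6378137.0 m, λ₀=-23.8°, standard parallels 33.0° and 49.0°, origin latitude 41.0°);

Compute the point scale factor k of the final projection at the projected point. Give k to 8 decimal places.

1.16738303

start: φ=69.867316°, λ=4.069422°, h=0.000 m
→ into lcc (λ₀=-23.8°): φ=69.86731600°, λ−λ₀=27.86942200°
scale k = 1.16738303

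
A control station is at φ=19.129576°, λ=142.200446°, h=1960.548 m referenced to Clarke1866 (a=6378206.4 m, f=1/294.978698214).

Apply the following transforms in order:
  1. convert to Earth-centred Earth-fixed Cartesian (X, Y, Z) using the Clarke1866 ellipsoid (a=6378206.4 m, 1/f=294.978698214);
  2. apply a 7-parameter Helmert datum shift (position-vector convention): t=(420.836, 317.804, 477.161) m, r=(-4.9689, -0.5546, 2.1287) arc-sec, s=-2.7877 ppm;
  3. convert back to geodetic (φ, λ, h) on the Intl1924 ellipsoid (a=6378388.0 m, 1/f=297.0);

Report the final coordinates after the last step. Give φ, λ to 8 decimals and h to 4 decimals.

start: φ=19.129576°, λ=142.200446°, h=1960.548 m
→ ECEF (a=6378206.400, f=1/294.978698214): X=-4764698.7873, Y=3695819.8209, Z=2077423.9334
→ Helmert 7p (PV): X=-4764308.3960, Y=3696128.1943, Z=2077793.4603
→ geod (Bowring, a=6378388.000): φ=19.13226518°, λ=142.19585719°, h=1771.5071 m

φ=19.13226518°, λ=142.19585719°, h=1771.5071 m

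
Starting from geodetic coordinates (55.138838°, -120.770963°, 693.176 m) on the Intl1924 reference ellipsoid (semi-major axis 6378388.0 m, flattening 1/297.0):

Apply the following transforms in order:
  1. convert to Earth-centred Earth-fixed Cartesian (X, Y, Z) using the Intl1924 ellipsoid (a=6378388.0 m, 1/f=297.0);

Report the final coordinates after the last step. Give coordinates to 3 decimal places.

X=-1869667.945 m, Y=-3140014.172 m, Z=5210908.704 m

start: φ=55.138838°, λ=-120.770963°, h=693.176 m
→ ECEF (a=6378388.000, f=1/297.0): X=-1869667.9454, Y=-3140014.1725, Z=5210908.7042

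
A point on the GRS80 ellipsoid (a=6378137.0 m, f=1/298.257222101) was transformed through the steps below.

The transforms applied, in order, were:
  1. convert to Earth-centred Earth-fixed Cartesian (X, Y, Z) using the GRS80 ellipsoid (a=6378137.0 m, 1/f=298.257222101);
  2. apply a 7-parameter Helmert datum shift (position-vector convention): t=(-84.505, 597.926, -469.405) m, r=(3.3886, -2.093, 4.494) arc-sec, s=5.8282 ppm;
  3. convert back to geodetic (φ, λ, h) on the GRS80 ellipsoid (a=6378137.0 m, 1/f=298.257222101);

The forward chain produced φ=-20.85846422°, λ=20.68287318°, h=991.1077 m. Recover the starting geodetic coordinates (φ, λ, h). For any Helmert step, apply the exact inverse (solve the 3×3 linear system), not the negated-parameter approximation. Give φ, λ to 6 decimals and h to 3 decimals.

start: φ=-20.858464°, λ=20.682873°, h=991.108 m
→ ECEF (a=6378137.000, f=1/298.257222101): X=5579233.5916, Y=2106311.0403, Z=-2257111.5160
→ Helmert⁻¹: X=5579308.5547, Y=2105542.2082, Z=-2256720.1636
→ geod (Bowring, a=6378137.000): φ=-20.85580900°, λ=20.67570800°, h=663.5970 m

φ=-20.855809°, λ=20.675708°, h=663.597 m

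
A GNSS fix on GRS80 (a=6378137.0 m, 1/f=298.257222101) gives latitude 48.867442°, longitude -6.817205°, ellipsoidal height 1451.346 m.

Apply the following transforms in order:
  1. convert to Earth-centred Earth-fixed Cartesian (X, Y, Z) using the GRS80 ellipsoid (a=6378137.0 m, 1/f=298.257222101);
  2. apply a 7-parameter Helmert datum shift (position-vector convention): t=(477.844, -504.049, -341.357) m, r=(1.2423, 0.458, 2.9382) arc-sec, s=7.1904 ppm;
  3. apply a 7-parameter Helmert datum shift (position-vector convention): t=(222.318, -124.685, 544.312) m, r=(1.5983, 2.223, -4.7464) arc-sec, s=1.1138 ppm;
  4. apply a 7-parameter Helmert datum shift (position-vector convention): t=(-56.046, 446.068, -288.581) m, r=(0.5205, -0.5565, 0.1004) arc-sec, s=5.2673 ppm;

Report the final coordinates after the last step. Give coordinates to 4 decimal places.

X=4175523.7030 m, Y=-499385.5464 m, Z=4781895.8164 m

start: φ=48.867442°, λ=-6.817205°, h=1451.346 m
→ ECEF (a=6378137.000, f=1/298.257222101): X=4174777.8173, Y=-499083.6048, Z=4781967.6848
→ Helmert 7p (PV): X=4175303.4072, Y=-499560.5743, Z=4781648.4362
→ Helmert 7p (PV): X=4175570.4140, Y=-499818.9466, Z=4782149.2040
→ Helmert 7p (PV): X=4175523.7030, Y=-499385.5464, Z=4781895.8164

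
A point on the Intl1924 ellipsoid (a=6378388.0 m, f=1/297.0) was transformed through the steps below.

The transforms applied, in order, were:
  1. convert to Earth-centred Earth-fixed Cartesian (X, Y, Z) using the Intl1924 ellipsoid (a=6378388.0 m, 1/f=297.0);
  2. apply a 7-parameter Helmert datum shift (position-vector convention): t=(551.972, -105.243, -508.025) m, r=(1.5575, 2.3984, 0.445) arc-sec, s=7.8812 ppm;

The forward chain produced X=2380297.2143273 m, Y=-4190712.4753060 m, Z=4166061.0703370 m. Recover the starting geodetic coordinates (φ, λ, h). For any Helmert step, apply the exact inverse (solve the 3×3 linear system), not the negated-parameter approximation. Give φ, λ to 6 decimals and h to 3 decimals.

φ=41.038096°, λ=-60.409237°, h=1385.349 m

start: X=2380297.2143, Y=-4190712.4753, Z=4166061.0703 m
→ Helmert⁻¹: X=2379668.9982, Y=-4190547.8776, Z=4166595.5710
→ geod (Bowring, a=6378388.000): φ=41.03809600°, λ=-60.40923700°, h=1385.3490 m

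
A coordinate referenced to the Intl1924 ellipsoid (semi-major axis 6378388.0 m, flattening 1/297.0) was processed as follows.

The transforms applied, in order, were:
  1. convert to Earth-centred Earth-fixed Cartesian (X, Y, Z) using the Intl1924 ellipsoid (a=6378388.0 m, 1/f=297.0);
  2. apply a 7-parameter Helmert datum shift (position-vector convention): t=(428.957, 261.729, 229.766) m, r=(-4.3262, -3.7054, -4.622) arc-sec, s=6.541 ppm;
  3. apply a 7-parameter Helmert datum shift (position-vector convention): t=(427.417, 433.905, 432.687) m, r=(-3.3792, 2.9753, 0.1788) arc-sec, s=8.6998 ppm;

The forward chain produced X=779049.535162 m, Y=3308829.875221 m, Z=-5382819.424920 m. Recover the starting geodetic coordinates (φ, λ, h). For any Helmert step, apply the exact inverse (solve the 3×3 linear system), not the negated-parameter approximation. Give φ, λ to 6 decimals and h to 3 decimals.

start: X=779049.5352, Y=3308829.8752, Z=-5382819.4249 m
→ Helmert⁻¹: X=778695.8623, Y=3308454.7041, Z=-5383139.8449
→ Helmert⁻¹: X=778090.9752, Y=3308301.6808, Z=-5383278.9880
→ geod (Bowring, a=6378388.000): φ=-57.90908300°, λ=76.76494400°, h=3305.7850 m

φ=-57.909083°, λ=76.764944°, h=3305.785 m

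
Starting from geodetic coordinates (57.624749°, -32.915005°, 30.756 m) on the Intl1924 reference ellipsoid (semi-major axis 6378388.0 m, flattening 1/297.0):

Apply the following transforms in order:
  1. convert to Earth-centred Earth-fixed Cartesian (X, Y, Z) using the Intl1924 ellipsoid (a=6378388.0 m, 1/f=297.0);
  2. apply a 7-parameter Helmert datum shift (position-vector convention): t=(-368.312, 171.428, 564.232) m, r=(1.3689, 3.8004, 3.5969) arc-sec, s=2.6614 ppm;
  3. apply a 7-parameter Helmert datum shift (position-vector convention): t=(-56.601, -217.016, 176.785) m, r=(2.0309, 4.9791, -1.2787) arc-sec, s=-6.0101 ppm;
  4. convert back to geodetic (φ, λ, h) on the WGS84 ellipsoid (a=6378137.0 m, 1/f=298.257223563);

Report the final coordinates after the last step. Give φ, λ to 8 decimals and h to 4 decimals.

φ=57.62753276°, λ=-32.91803158°, h=642.5880 m

start: φ=57.624749°, λ=-32.915005°, h=30.756 m
→ ECEF (a=6378388.000, f=1/297.0): X=2874051.6652, Y=-1860375.2705, Z=5363613.3875
→ Helmert 7p (PV): X=2873822.2681, Y=-1860194.2714, Z=5364126.5934
→ Helmert 7p (PV): X=2873866.3491, Y=-1860470.7384, Z=5364183.4522
→ geod (Bowring, a=6378137.000): φ=57.62753276°, λ=-32.91803158°, h=642.5880 m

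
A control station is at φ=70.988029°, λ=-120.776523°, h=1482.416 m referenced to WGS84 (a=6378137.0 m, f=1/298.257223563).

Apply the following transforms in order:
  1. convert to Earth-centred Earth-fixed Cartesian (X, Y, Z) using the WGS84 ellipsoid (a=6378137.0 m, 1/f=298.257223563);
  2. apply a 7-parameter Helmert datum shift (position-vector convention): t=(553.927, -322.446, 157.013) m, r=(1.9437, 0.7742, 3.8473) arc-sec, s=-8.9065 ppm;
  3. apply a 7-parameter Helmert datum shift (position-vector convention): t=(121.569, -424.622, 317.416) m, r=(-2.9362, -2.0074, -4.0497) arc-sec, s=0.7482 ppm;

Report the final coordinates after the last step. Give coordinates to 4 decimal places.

X=-1065976.1023 m, Y=-1791646.6538 m, Z=6009675.9953 m

start: φ=70.988029°, λ=-120.776523°, h=1482.416 m
→ ECEF (a=6378137.000, f=1/298.257223563): X=-1066622.6066, Y=-1790944.1483, Z=6009248.3393
→ Helmert 7p (PV): X=-1066003.2199, Y=-1791327.1645, Z=6009338.9579
→ Helmert 7p (PV): X=-1065976.1023, Y=-1791646.6538, Z=6009675.9953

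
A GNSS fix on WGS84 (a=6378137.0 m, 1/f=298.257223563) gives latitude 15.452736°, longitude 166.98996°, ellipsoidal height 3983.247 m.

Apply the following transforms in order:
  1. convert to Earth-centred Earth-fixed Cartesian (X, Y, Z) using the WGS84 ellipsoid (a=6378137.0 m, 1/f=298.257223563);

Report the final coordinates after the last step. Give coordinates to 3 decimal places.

start: φ=15.452736°, λ=166.989960°, h=3983.247 m
→ ECEF (a=6378137.000, f=1/298.257223563): X=-5994931.2629, Y=1385145.4712, Z=1689498.4040

X=-5994931.263 m, Y=1385145.471 m, Z=1689498.404 m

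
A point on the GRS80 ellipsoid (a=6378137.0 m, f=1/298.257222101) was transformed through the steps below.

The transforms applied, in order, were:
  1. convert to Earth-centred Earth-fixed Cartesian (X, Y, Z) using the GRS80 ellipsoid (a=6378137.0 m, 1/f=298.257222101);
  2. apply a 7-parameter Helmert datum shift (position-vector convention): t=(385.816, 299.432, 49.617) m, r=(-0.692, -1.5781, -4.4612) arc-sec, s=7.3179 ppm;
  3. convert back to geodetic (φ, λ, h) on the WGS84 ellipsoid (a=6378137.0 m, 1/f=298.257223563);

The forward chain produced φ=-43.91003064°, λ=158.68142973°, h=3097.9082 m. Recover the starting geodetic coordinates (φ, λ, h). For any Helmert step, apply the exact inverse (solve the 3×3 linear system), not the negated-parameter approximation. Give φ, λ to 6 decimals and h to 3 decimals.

start: φ=-43.910031°, λ=158.681430°, h=3097.908 m
→ ECEF (a=6378137.000, f=1/298.257223563): X=-4289566.6486, Y=1674033.9935, Z=-4403043.6840
→ Helmert⁻¹: X=-4289990.9567, Y=1673644.2990, Z=-4403022.6428
→ geod (Bowring, a=6378137.000): φ=-43.90831200°, λ=158.68786600°, h=3266.0400 m

φ=-43.908312°, λ=158.687866°, h=3266.040 m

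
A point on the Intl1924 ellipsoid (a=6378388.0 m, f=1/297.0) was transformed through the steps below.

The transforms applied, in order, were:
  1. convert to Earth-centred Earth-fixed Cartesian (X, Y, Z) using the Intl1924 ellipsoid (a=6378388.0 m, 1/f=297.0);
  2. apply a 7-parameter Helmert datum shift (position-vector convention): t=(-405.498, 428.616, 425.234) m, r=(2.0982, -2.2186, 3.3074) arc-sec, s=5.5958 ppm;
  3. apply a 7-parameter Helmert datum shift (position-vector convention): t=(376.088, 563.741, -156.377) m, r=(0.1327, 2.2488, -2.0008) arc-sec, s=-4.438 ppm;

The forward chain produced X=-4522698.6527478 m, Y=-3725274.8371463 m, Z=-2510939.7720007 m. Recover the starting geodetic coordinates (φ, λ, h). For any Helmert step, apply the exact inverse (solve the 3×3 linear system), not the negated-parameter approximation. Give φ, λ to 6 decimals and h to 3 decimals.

start: X=-4522698.6527, Y=-3725274.8371, Z=-2510939.7720 m
→ Helmert⁻¹: X=-4523031.2980, Y=-3725900.6029, Z=-2510841.4532
→ Helmert⁻¹: X=-4522687.2523, Y=-3726261.3917, Z=-2511166.0834
→ geod (Bowring, a=6378388.000): φ=-23.33662500°, λ=-140.51474400°, h=354.5430 m

φ=-23.336625°, λ=-140.514744°, h=354.543 m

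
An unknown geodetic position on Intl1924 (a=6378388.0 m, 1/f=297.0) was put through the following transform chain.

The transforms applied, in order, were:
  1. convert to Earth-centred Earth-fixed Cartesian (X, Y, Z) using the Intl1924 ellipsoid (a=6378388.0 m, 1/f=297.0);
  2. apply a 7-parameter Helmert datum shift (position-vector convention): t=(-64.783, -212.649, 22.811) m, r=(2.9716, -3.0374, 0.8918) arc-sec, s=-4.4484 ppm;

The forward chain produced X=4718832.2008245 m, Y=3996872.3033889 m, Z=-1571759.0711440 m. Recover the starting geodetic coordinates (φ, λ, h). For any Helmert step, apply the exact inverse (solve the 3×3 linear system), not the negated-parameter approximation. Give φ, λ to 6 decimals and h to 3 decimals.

φ=-14.354010°, λ=40.265597°, h=3794.304 m

start: X=4718832.2008, Y=3996872.3034, Z=-1571759.0711 m
→ Helmert⁻¹: X=4718912.1094, Y=3997059.6844, Z=-1571915.9481
→ geod (Bowring, a=6378388.000): φ=-14.35401000°, λ=40.26559700°, h=3794.3040 m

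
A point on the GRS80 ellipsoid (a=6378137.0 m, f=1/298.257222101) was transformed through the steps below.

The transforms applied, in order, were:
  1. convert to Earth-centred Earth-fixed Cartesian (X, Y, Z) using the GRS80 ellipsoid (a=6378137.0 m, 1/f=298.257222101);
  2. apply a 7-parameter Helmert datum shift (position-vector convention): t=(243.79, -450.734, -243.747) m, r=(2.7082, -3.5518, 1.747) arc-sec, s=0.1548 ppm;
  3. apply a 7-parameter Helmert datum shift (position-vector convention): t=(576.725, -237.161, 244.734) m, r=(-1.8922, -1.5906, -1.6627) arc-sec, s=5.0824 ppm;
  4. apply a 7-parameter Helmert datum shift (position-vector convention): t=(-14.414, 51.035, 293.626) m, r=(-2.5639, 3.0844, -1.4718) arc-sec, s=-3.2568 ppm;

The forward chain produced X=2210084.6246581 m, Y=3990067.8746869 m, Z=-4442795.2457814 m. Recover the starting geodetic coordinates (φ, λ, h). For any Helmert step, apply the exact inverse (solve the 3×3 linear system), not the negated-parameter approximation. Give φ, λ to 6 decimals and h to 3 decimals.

φ=-44.439276°, λ=61.031920°, h=-5.106 m

start: X=2210084.6247, Y=3990067.8747, Z=-4442795.2458 m
→ Helmert⁻¹: X=2210144.2043, Y=3990100.8322, Z=-4443020.6950
→ Helmert⁻¹: X=2209489.8194, Y=3990376.2841, Z=-4443223.2787
→ Helmert⁻¹: X=2209202.9799, Y=3990749.3528, Z=-4443069.2830
→ geod (Bowring, a=6378137.000): φ=-44.43927600°, λ=61.03192000°, h=-5.1060 m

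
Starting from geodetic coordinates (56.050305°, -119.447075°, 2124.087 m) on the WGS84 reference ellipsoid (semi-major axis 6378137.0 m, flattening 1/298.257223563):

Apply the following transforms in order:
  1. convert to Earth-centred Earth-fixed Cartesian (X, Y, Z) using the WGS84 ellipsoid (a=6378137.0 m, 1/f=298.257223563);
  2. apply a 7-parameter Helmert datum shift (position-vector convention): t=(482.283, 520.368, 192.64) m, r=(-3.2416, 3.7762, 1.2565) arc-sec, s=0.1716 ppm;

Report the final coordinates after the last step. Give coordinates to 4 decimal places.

X=-1755164.1421 m, Y=-3109405.4608 m, Z=5269608.8318 m

start: φ=56.050305°, λ=-119.447075°, h=2124.087 m
→ ECEF (a=6378137.000, f=1/298.257223563): X=-1755761.5375, Y=-3109997.4110, Z=5269334.2681
→ Helmert 7p (PV): X=-1755164.1421, Y=-3109405.4608, Z=5269608.8318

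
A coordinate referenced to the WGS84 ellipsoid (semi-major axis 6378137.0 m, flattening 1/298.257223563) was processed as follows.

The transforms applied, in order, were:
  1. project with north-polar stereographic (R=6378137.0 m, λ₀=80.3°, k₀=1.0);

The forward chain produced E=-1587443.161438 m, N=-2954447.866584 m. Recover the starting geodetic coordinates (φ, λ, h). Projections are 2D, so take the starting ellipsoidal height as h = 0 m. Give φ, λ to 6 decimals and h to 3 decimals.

start: E=-1587443.1614, N=-2954447.8666 m
→ stereo⁻¹: φ=60.53808300°, λ=52.05058600°

φ=60.538083°, λ=52.050586°, h=0.000 m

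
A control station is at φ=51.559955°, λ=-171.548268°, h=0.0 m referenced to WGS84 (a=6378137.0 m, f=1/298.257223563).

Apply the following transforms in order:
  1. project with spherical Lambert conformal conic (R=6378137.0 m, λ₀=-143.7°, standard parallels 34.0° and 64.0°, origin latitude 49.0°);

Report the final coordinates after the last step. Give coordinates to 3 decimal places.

start: φ=51.559955°, λ=-171.548268°, h=0.000 m
→ lcc (R=6378137.0, λ₀=-143.7°): E=-1819318.6848, N=616823.8875

E=-1819318.685 m, N=616823.888 m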